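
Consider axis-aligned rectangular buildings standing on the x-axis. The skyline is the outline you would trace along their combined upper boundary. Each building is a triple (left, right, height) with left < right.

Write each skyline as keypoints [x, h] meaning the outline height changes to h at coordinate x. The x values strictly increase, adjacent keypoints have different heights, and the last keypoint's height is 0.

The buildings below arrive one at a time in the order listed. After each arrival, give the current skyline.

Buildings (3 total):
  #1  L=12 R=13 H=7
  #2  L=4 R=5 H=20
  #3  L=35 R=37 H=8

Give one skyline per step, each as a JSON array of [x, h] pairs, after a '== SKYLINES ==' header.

== SKYLINES ==
[[12,7],[13,0]]
[[4,20],[5,0],[12,7],[13,0]]
[[4,20],[5,0],[12,7],[13,0],[35,8],[37,0]]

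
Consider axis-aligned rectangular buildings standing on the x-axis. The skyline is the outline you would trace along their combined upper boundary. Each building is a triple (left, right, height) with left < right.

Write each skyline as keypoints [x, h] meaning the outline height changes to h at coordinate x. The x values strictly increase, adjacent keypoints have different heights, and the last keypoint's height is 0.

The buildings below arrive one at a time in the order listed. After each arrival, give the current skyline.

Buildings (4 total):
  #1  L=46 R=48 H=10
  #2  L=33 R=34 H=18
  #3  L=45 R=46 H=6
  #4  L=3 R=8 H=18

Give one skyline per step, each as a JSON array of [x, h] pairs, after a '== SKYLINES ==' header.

== SKYLINES ==
[[46,10],[48,0]]
[[33,18],[34,0],[46,10],[48,0]]
[[33,18],[34,0],[45,6],[46,10],[48,0]]
[[3,18],[8,0],[33,18],[34,0],[45,6],[46,10],[48,0]]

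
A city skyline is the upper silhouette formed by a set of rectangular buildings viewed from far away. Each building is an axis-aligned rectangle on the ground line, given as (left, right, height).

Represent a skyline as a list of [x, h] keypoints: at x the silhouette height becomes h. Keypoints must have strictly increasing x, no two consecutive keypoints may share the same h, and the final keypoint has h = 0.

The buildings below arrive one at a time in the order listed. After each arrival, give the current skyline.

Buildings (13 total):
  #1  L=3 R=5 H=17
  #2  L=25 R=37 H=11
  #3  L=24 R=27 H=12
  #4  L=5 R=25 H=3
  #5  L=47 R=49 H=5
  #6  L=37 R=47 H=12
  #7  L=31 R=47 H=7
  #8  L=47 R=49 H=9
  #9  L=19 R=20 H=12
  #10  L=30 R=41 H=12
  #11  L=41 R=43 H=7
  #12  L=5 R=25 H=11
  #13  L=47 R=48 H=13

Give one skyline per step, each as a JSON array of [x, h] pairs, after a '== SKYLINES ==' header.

== SKYLINES ==
[[3,17],[5,0]]
[[3,17],[5,0],[25,11],[37,0]]
[[3,17],[5,0],[24,12],[27,11],[37,0]]
[[3,17],[5,3],[24,12],[27,11],[37,0]]
[[3,17],[5,3],[24,12],[27,11],[37,0],[47,5],[49,0]]
[[3,17],[5,3],[24,12],[27,11],[37,12],[47,5],[49,0]]
[[3,17],[5,3],[24,12],[27,11],[37,12],[47,5],[49,0]]
[[3,17],[5,3],[24,12],[27,11],[37,12],[47,9],[49,0]]
[[3,17],[5,3],[19,12],[20,3],[24,12],[27,11],[37,12],[47,9],[49,0]]
[[3,17],[5,3],[19,12],[20,3],[24,12],[27,11],[30,12],[47,9],[49,0]]
[[3,17],[5,3],[19,12],[20,3],[24,12],[27,11],[30,12],[47,9],[49,0]]
[[3,17],[5,11],[19,12],[20,11],[24,12],[27,11],[30,12],[47,9],[49,0]]
[[3,17],[5,11],[19,12],[20,11],[24,12],[27,11],[30,12],[47,13],[48,9],[49,0]]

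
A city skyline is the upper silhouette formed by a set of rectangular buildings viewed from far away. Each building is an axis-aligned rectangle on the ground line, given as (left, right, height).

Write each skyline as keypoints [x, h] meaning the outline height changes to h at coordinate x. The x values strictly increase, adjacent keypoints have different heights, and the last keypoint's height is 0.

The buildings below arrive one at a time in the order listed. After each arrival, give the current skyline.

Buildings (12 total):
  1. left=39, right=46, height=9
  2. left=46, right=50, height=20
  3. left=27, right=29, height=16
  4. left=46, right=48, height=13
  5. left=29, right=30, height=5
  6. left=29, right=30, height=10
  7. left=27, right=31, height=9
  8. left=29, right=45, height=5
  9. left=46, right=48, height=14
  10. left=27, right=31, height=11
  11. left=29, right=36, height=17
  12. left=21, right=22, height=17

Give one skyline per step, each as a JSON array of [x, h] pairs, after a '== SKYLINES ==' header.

== SKYLINES ==
[[39,9],[46,0]]
[[39,9],[46,20],[50,0]]
[[27,16],[29,0],[39,9],[46,20],[50,0]]
[[27,16],[29,0],[39,9],[46,20],[50,0]]
[[27,16],[29,5],[30,0],[39,9],[46,20],[50,0]]
[[27,16],[29,10],[30,0],[39,9],[46,20],[50,0]]
[[27,16],[29,10],[30,9],[31,0],[39,9],[46,20],[50,0]]
[[27,16],[29,10],[30,9],[31,5],[39,9],[46,20],[50,0]]
[[27,16],[29,10],[30,9],[31,5],[39,9],[46,20],[50,0]]
[[27,16],[29,11],[31,5],[39,9],[46,20],[50,0]]
[[27,16],[29,17],[36,5],[39,9],[46,20],[50,0]]
[[21,17],[22,0],[27,16],[29,17],[36,5],[39,9],[46,20],[50,0]]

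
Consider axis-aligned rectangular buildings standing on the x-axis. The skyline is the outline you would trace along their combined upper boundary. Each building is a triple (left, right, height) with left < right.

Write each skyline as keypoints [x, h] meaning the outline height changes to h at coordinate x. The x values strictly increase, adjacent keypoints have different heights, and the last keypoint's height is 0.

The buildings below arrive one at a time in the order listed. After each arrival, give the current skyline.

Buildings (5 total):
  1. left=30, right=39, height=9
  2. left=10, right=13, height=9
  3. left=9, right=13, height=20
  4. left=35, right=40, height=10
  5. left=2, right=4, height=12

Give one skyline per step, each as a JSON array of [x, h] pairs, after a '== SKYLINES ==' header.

== SKYLINES ==
[[30,9],[39,0]]
[[10,9],[13,0],[30,9],[39,0]]
[[9,20],[13,0],[30,9],[39,0]]
[[9,20],[13,0],[30,9],[35,10],[40,0]]
[[2,12],[4,0],[9,20],[13,0],[30,9],[35,10],[40,0]]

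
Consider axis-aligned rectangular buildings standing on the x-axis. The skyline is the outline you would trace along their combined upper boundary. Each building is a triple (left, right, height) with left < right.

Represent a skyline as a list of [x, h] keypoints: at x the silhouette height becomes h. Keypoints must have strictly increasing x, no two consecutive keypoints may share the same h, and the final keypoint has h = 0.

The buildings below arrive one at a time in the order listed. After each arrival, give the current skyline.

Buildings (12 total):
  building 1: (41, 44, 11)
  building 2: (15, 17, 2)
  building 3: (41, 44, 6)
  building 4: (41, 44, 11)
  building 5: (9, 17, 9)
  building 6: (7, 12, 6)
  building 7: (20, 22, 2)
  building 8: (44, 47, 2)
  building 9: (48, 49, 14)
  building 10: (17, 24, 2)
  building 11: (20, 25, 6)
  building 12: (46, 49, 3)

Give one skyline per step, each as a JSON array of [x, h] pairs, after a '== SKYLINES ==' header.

== SKYLINES ==
[[41,11],[44,0]]
[[15,2],[17,0],[41,11],[44,0]]
[[15,2],[17,0],[41,11],[44,0]]
[[15,2],[17,0],[41,11],[44,0]]
[[9,9],[17,0],[41,11],[44,0]]
[[7,6],[9,9],[17,0],[41,11],[44,0]]
[[7,6],[9,9],[17,0],[20,2],[22,0],[41,11],[44,0]]
[[7,6],[9,9],[17,0],[20,2],[22,0],[41,11],[44,2],[47,0]]
[[7,6],[9,9],[17,0],[20,2],[22,0],[41,11],[44,2],[47,0],[48,14],[49,0]]
[[7,6],[9,9],[17,2],[24,0],[41,11],[44,2],[47,0],[48,14],[49,0]]
[[7,6],[9,9],[17,2],[20,6],[25,0],[41,11],[44,2],[47,0],[48,14],[49,0]]
[[7,6],[9,9],[17,2],[20,6],[25,0],[41,11],[44,2],[46,3],[48,14],[49,0]]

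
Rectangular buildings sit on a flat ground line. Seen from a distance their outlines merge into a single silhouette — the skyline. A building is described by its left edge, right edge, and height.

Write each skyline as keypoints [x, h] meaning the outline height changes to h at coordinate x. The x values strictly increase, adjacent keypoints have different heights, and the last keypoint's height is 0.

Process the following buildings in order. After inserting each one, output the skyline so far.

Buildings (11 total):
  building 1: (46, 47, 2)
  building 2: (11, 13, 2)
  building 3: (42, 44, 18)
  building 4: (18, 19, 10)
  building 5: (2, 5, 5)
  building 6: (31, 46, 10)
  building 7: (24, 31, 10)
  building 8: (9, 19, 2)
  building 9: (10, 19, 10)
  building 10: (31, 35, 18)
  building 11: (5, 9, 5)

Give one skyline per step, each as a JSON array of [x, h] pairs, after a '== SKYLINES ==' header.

== SKYLINES ==
[[46,2],[47,0]]
[[11,2],[13,0],[46,2],[47,0]]
[[11,2],[13,0],[42,18],[44,0],[46,2],[47,0]]
[[11,2],[13,0],[18,10],[19,0],[42,18],[44,0],[46,2],[47,0]]
[[2,5],[5,0],[11,2],[13,0],[18,10],[19,0],[42,18],[44,0],[46,2],[47,0]]
[[2,5],[5,0],[11,2],[13,0],[18,10],[19,0],[31,10],[42,18],[44,10],[46,2],[47,0]]
[[2,5],[5,0],[11,2],[13,0],[18,10],[19,0],[24,10],[42,18],[44,10],[46,2],[47,0]]
[[2,5],[5,0],[9,2],[18,10],[19,0],[24,10],[42,18],[44,10],[46,2],[47,0]]
[[2,5],[5,0],[9,2],[10,10],[19,0],[24,10],[42,18],[44,10],[46,2],[47,0]]
[[2,5],[5,0],[9,2],[10,10],[19,0],[24,10],[31,18],[35,10],[42,18],[44,10],[46,2],[47,0]]
[[2,5],[9,2],[10,10],[19,0],[24,10],[31,18],[35,10],[42,18],[44,10],[46,2],[47,0]]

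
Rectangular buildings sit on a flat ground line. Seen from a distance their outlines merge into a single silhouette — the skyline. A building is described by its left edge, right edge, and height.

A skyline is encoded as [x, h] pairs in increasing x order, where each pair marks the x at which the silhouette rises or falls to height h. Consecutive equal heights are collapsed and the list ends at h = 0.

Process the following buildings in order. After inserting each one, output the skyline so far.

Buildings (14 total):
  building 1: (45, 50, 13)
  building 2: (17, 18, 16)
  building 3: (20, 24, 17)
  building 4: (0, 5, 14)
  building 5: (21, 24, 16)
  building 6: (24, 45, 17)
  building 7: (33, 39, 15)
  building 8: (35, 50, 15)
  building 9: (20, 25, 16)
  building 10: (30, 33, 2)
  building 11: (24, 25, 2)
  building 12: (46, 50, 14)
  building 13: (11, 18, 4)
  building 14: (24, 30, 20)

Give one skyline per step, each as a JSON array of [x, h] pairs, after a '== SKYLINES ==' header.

== SKYLINES ==
[[45,13],[50,0]]
[[17,16],[18,0],[45,13],[50,0]]
[[17,16],[18,0],[20,17],[24,0],[45,13],[50,0]]
[[0,14],[5,0],[17,16],[18,0],[20,17],[24,0],[45,13],[50,0]]
[[0,14],[5,0],[17,16],[18,0],[20,17],[24,0],[45,13],[50,0]]
[[0,14],[5,0],[17,16],[18,0],[20,17],[45,13],[50,0]]
[[0,14],[5,0],[17,16],[18,0],[20,17],[45,13],[50,0]]
[[0,14],[5,0],[17,16],[18,0],[20,17],[45,15],[50,0]]
[[0,14],[5,0],[17,16],[18,0],[20,17],[45,15],[50,0]]
[[0,14],[5,0],[17,16],[18,0],[20,17],[45,15],[50,0]]
[[0,14],[5,0],[17,16],[18,0],[20,17],[45,15],[50,0]]
[[0,14],[5,0],[17,16],[18,0],[20,17],[45,15],[50,0]]
[[0,14],[5,0],[11,4],[17,16],[18,0],[20,17],[45,15],[50,0]]
[[0,14],[5,0],[11,4],[17,16],[18,0],[20,17],[24,20],[30,17],[45,15],[50,0]]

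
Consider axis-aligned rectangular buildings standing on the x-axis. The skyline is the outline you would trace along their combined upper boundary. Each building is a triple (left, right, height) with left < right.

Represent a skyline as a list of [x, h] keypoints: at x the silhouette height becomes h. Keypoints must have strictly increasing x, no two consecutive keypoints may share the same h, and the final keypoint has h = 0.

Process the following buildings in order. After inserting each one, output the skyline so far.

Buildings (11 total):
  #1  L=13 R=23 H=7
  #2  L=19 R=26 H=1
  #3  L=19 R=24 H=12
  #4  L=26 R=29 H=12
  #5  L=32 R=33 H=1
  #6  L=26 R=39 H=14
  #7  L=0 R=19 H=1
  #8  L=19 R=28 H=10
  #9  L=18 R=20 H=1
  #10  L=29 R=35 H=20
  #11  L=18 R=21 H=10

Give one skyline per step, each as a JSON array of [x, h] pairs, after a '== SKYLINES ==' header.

== SKYLINES ==
[[13,7],[23,0]]
[[13,7],[23,1],[26,0]]
[[13,7],[19,12],[24,1],[26,0]]
[[13,7],[19,12],[24,1],[26,12],[29,0]]
[[13,7],[19,12],[24,1],[26,12],[29,0],[32,1],[33,0]]
[[13,7],[19,12],[24,1],[26,14],[39,0]]
[[0,1],[13,7],[19,12],[24,1],[26,14],[39,0]]
[[0,1],[13,7],[19,12],[24,10],[26,14],[39,0]]
[[0,1],[13,7],[19,12],[24,10],[26,14],[39,0]]
[[0,1],[13,7],[19,12],[24,10],[26,14],[29,20],[35,14],[39,0]]
[[0,1],[13,7],[18,10],[19,12],[24,10],[26,14],[29,20],[35,14],[39,0]]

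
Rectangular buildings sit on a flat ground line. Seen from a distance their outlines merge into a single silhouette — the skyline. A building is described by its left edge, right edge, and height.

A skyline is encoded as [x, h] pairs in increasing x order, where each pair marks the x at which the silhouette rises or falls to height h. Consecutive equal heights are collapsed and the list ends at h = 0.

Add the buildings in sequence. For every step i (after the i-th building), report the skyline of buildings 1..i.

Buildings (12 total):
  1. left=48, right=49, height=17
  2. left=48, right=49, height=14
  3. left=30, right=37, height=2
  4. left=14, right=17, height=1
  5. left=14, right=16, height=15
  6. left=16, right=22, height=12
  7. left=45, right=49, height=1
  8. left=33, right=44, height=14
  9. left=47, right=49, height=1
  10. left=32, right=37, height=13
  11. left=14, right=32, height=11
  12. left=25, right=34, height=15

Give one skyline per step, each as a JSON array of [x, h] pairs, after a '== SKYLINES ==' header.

== SKYLINES ==
[[48,17],[49,0]]
[[48,17],[49,0]]
[[30,2],[37,0],[48,17],[49,0]]
[[14,1],[17,0],[30,2],[37,0],[48,17],[49,0]]
[[14,15],[16,1],[17,0],[30,2],[37,0],[48,17],[49,0]]
[[14,15],[16,12],[22,0],[30,2],[37,0],[48,17],[49,0]]
[[14,15],[16,12],[22,0],[30,2],[37,0],[45,1],[48,17],[49,0]]
[[14,15],[16,12],[22,0],[30,2],[33,14],[44,0],[45,1],[48,17],[49,0]]
[[14,15],[16,12],[22,0],[30,2],[33,14],[44,0],[45,1],[48,17],[49,0]]
[[14,15],[16,12],[22,0],[30,2],[32,13],[33,14],[44,0],[45,1],[48,17],[49,0]]
[[14,15],[16,12],[22,11],[32,13],[33,14],[44,0],[45,1],[48,17],[49,0]]
[[14,15],[16,12],[22,11],[25,15],[34,14],[44,0],[45,1],[48,17],[49,0]]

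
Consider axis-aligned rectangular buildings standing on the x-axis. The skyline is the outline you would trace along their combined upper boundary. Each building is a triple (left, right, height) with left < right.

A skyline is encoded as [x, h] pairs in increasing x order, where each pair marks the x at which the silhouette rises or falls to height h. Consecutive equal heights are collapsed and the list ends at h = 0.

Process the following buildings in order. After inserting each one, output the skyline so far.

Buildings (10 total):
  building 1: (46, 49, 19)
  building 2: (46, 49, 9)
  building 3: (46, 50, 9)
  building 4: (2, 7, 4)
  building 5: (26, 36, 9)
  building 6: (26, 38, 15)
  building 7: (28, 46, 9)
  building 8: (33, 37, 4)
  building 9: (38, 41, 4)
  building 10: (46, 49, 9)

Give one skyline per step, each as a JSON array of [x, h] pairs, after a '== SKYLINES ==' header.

== SKYLINES ==
[[46,19],[49,0]]
[[46,19],[49,0]]
[[46,19],[49,9],[50,0]]
[[2,4],[7,0],[46,19],[49,9],[50,0]]
[[2,4],[7,0],[26,9],[36,0],[46,19],[49,9],[50,0]]
[[2,4],[7,0],[26,15],[38,0],[46,19],[49,9],[50,0]]
[[2,4],[7,0],[26,15],[38,9],[46,19],[49,9],[50,0]]
[[2,4],[7,0],[26,15],[38,9],[46,19],[49,9],[50,0]]
[[2,4],[7,0],[26,15],[38,9],[46,19],[49,9],[50,0]]
[[2,4],[7,0],[26,15],[38,9],[46,19],[49,9],[50,0]]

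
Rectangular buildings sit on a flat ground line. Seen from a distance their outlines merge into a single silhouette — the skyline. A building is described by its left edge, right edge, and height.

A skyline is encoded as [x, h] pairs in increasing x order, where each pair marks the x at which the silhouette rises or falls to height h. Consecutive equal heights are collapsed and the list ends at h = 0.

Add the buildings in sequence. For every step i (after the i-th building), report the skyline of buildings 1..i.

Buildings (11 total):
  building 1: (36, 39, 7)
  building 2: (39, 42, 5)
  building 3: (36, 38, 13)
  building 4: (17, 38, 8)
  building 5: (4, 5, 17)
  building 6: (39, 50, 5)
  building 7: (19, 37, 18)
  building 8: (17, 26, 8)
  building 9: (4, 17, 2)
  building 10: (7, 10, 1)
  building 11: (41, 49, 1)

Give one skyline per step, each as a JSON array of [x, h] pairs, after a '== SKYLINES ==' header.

== SKYLINES ==
[[36,7],[39,0]]
[[36,7],[39,5],[42,0]]
[[36,13],[38,7],[39,5],[42,0]]
[[17,8],[36,13],[38,7],[39,5],[42,0]]
[[4,17],[5,0],[17,8],[36,13],[38,7],[39,5],[42,0]]
[[4,17],[5,0],[17,8],[36,13],[38,7],[39,5],[50,0]]
[[4,17],[5,0],[17,8],[19,18],[37,13],[38,7],[39,5],[50,0]]
[[4,17],[5,0],[17,8],[19,18],[37,13],[38,7],[39,5],[50,0]]
[[4,17],[5,2],[17,8],[19,18],[37,13],[38,7],[39,5],[50,0]]
[[4,17],[5,2],[17,8],[19,18],[37,13],[38,7],[39,5],[50,0]]
[[4,17],[5,2],[17,8],[19,18],[37,13],[38,7],[39,5],[50,0]]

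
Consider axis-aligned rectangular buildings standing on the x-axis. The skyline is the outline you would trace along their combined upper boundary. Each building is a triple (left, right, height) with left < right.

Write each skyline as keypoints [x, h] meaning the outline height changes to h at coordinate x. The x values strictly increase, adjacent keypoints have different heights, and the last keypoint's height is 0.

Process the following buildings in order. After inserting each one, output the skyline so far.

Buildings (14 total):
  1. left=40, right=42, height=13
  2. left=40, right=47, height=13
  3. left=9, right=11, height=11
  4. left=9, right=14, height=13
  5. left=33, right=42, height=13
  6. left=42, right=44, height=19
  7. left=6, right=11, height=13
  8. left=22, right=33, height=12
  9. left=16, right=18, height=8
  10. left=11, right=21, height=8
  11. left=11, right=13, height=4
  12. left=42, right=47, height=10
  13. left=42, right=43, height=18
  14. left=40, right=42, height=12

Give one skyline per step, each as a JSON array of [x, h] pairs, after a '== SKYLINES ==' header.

== SKYLINES ==
[[40,13],[42,0]]
[[40,13],[47,0]]
[[9,11],[11,0],[40,13],[47,0]]
[[9,13],[14,0],[40,13],[47,0]]
[[9,13],[14,0],[33,13],[47,0]]
[[9,13],[14,0],[33,13],[42,19],[44,13],[47,0]]
[[6,13],[14,0],[33,13],[42,19],[44,13],[47,0]]
[[6,13],[14,0],[22,12],[33,13],[42,19],[44,13],[47,0]]
[[6,13],[14,0],[16,8],[18,0],[22,12],[33,13],[42,19],[44,13],[47,0]]
[[6,13],[14,8],[21,0],[22,12],[33,13],[42,19],[44,13],[47,0]]
[[6,13],[14,8],[21,0],[22,12],[33,13],[42,19],[44,13],[47,0]]
[[6,13],[14,8],[21,0],[22,12],[33,13],[42,19],[44,13],[47,0]]
[[6,13],[14,8],[21,0],[22,12],[33,13],[42,19],[44,13],[47,0]]
[[6,13],[14,8],[21,0],[22,12],[33,13],[42,19],[44,13],[47,0]]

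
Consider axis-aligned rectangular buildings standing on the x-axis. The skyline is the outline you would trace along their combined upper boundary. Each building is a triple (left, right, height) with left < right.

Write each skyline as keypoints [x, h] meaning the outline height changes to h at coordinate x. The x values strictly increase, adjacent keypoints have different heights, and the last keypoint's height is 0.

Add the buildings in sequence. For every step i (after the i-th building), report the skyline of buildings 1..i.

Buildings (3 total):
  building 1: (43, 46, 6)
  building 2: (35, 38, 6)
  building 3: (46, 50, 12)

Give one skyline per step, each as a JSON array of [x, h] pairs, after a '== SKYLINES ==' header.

== SKYLINES ==
[[43,6],[46,0]]
[[35,6],[38,0],[43,6],[46,0]]
[[35,6],[38,0],[43,6],[46,12],[50,0]]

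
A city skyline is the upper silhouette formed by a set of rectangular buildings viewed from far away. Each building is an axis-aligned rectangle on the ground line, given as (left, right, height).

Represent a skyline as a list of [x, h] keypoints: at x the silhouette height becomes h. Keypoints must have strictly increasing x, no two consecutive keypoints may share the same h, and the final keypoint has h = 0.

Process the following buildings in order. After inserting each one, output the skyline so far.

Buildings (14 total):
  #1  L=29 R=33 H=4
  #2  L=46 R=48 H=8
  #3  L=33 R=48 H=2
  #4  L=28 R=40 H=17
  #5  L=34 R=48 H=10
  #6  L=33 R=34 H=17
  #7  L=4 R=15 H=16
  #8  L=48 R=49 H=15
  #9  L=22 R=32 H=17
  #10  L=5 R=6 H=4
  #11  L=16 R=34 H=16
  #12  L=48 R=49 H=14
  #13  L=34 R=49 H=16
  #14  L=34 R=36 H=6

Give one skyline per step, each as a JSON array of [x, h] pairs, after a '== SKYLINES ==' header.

== SKYLINES ==
[[29,4],[33,0]]
[[29,4],[33,0],[46,8],[48,0]]
[[29,4],[33,2],[46,8],[48,0]]
[[28,17],[40,2],[46,8],[48,0]]
[[28,17],[40,10],[48,0]]
[[28,17],[40,10],[48,0]]
[[4,16],[15,0],[28,17],[40,10],[48,0]]
[[4,16],[15,0],[28,17],[40,10],[48,15],[49,0]]
[[4,16],[15,0],[22,17],[40,10],[48,15],[49,0]]
[[4,16],[15,0],[22,17],[40,10],[48,15],[49,0]]
[[4,16],[15,0],[16,16],[22,17],[40,10],[48,15],[49,0]]
[[4,16],[15,0],[16,16],[22,17],[40,10],[48,15],[49,0]]
[[4,16],[15,0],[16,16],[22,17],[40,16],[49,0]]
[[4,16],[15,0],[16,16],[22,17],[40,16],[49,0]]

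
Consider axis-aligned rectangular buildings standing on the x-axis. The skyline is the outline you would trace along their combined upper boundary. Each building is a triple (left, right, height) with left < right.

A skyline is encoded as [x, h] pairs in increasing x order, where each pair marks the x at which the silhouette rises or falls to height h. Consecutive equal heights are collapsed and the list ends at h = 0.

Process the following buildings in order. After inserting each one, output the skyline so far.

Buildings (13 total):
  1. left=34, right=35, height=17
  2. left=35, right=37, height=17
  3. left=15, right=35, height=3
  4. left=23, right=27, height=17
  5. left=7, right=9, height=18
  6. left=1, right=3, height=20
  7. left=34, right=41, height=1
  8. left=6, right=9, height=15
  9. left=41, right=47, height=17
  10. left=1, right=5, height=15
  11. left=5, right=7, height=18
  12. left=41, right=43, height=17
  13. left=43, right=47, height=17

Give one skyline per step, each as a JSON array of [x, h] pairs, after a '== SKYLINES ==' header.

== SKYLINES ==
[[34,17],[35,0]]
[[34,17],[37,0]]
[[15,3],[34,17],[37,0]]
[[15,3],[23,17],[27,3],[34,17],[37,0]]
[[7,18],[9,0],[15,3],[23,17],[27,3],[34,17],[37,0]]
[[1,20],[3,0],[7,18],[9,0],[15,3],[23,17],[27,3],[34,17],[37,0]]
[[1,20],[3,0],[7,18],[9,0],[15,3],[23,17],[27,3],[34,17],[37,1],[41,0]]
[[1,20],[3,0],[6,15],[7,18],[9,0],[15,3],[23,17],[27,3],[34,17],[37,1],[41,0]]
[[1,20],[3,0],[6,15],[7,18],[9,0],[15,3],[23,17],[27,3],[34,17],[37,1],[41,17],[47,0]]
[[1,20],[3,15],[5,0],[6,15],[7,18],[9,0],[15,3],[23,17],[27,3],[34,17],[37,1],[41,17],[47,0]]
[[1,20],[3,15],[5,18],[9,0],[15,3],[23,17],[27,3],[34,17],[37,1],[41,17],[47,0]]
[[1,20],[3,15],[5,18],[9,0],[15,3],[23,17],[27,3],[34,17],[37,1],[41,17],[47,0]]
[[1,20],[3,15],[5,18],[9,0],[15,3],[23,17],[27,3],[34,17],[37,1],[41,17],[47,0]]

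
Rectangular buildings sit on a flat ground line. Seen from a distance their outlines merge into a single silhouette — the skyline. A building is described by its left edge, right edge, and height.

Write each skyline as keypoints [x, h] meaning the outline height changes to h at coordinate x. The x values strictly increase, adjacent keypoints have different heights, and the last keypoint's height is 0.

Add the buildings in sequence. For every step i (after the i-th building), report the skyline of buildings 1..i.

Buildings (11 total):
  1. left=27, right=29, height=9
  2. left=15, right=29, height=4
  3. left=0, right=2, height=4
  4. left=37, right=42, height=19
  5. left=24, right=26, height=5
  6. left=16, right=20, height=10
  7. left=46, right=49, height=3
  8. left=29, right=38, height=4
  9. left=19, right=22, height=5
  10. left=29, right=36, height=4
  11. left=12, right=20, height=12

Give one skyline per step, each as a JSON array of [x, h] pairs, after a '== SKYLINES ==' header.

== SKYLINES ==
[[27,9],[29,0]]
[[15,4],[27,9],[29,0]]
[[0,4],[2,0],[15,4],[27,9],[29,0]]
[[0,4],[2,0],[15,4],[27,9],[29,0],[37,19],[42,0]]
[[0,4],[2,0],[15,4],[24,5],[26,4],[27,9],[29,0],[37,19],[42,0]]
[[0,4],[2,0],[15,4],[16,10],[20,4],[24,5],[26,4],[27,9],[29,0],[37,19],[42,0]]
[[0,4],[2,0],[15,4],[16,10],[20,4],[24,5],[26,4],[27,9],[29,0],[37,19],[42,0],[46,3],[49,0]]
[[0,4],[2,0],[15,4],[16,10],[20,4],[24,5],[26,4],[27,9],[29,4],[37,19],[42,0],[46,3],[49,0]]
[[0,4],[2,0],[15,4],[16,10],[20,5],[22,4],[24,5],[26,4],[27,9],[29,4],[37,19],[42,0],[46,3],[49,0]]
[[0,4],[2,0],[15,4],[16,10],[20,5],[22,4],[24,5],[26,4],[27,9],[29,4],[37,19],[42,0],[46,3],[49,0]]
[[0,4],[2,0],[12,12],[20,5],[22,4],[24,5],[26,4],[27,9],[29,4],[37,19],[42,0],[46,3],[49,0]]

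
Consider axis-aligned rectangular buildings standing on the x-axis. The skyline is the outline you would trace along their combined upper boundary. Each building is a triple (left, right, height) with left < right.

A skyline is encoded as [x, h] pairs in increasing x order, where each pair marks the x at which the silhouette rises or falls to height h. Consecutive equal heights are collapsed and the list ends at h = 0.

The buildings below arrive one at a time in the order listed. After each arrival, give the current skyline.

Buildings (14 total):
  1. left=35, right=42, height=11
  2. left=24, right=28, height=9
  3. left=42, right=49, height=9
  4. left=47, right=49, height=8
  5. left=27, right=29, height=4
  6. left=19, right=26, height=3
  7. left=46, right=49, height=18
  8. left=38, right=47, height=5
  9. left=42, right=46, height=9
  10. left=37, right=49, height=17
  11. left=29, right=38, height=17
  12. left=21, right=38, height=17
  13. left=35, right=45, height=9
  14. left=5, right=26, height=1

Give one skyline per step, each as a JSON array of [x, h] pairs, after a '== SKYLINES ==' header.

== SKYLINES ==
[[35,11],[42,0]]
[[24,9],[28,0],[35,11],[42,0]]
[[24,9],[28,0],[35,11],[42,9],[49,0]]
[[24,9],[28,0],[35,11],[42,9],[49,0]]
[[24,9],[28,4],[29,0],[35,11],[42,9],[49,0]]
[[19,3],[24,9],[28,4],[29,0],[35,11],[42,9],[49,0]]
[[19,3],[24,9],[28,4],[29,0],[35,11],[42,9],[46,18],[49,0]]
[[19,3],[24,9],[28,4],[29,0],[35,11],[42,9],[46,18],[49,0]]
[[19,3],[24,9],[28,4],[29,0],[35,11],[42,9],[46,18],[49,0]]
[[19,3],[24,9],[28,4],[29,0],[35,11],[37,17],[46,18],[49,0]]
[[19,3],[24,9],[28,4],[29,17],[46,18],[49,0]]
[[19,3],[21,17],[46,18],[49,0]]
[[19,3],[21,17],[46,18],[49,0]]
[[5,1],[19,3],[21,17],[46,18],[49,0]]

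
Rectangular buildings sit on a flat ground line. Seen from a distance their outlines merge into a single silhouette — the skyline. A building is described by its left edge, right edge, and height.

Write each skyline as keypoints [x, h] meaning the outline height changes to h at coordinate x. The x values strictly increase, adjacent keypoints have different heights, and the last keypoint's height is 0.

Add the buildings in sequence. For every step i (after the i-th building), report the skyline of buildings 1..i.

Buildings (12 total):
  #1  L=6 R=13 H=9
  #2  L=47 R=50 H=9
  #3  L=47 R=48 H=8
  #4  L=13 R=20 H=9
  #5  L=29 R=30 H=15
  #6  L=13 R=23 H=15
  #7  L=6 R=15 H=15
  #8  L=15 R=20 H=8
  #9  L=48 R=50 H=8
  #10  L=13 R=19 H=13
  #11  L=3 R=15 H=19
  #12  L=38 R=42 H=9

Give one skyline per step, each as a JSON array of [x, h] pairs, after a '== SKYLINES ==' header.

== SKYLINES ==
[[6,9],[13,0]]
[[6,9],[13,0],[47,9],[50,0]]
[[6,9],[13,0],[47,9],[50,0]]
[[6,9],[20,0],[47,9],[50,0]]
[[6,9],[20,0],[29,15],[30,0],[47,9],[50,0]]
[[6,9],[13,15],[23,0],[29,15],[30,0],[47,9],[50,0]]
[[6,15],[23,0],[29,15],[30,0],[47,9],[50,0]]
[[6,15],[23,0],[29,15],[30,0],[47,9],[50,0]]
[[6,15],[23,0],[29,15],[30,0],[47,9],[50,0]]
[[6,15],[23,0],[29,15],[30,0],[47,9],[50,0]]
[[3,19],[15,15],[23,0],[29,15],[30,0],[47,9],[50,0]]
[[3,19],[15,15],[23,0],[29,15],[30,0],[38,9],[42,0],[47,9],[50,0]]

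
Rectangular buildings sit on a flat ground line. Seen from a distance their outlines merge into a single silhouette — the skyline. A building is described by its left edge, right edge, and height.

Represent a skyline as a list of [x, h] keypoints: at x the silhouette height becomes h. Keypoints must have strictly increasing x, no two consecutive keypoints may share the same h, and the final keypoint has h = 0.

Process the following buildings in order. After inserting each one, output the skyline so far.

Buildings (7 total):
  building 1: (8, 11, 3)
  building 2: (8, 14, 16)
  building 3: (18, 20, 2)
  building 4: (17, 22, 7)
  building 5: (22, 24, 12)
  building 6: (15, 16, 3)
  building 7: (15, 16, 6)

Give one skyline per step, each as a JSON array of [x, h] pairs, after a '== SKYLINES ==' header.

== SKYLINES ==
[[8,3],[11,0]]
[[8,16],[14,0]]
[[8,16],[14,0],[18,2],[20,0]]
[[8,16],[14,0],[17,7],[22,0]]
[[8,16],[14,0],[17,7],[22,12],[24,0]]
[[8,16],[14,0],[15,3],[16,0],[17,7],[22,12],[24,0]]
[[8,16],[14,0],[15,6],[16,0],[17,7],[22,12],[24,0]]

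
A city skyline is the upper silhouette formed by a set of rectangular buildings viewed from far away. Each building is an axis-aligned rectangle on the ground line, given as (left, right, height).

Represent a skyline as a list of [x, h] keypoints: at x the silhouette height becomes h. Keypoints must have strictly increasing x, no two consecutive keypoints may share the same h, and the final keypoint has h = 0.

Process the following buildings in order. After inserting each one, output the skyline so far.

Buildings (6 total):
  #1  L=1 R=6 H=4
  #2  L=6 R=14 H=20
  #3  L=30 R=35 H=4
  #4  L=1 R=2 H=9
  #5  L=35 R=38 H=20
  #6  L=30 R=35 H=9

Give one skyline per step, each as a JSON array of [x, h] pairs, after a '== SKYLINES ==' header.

== SKYLINES ==
[[1,4],[6,0]]
[[1,4],[6,20],[14,0]]
[[1,4],[6,20],[14,0],[30,4],[35,0]]
[[1,9],[2,4],[6,20],[14,0],[30,4],[35,0]]
[[1,9],[2,4],[6,20],[14,0],[30,4],[35,20],[38,0]]
[[1,9],[2,4],[6,20],[14,0],[30,9],[35,20],[38,0]]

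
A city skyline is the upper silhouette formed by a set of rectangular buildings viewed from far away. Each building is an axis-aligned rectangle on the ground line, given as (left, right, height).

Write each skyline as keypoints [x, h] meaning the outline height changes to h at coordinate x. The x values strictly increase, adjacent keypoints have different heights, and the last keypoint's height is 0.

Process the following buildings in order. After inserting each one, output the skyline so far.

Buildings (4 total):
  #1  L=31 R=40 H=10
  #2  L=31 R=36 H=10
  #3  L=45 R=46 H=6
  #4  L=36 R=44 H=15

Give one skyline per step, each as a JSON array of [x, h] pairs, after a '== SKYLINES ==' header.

== SKYLINES ==
[[31,10],[40,0]]
[[31,10],[40,0]]
[[31,10],[40,0],[45,6],[46,0]]
[[31,10],[36,15],[44,0],[45,6],[46,0]]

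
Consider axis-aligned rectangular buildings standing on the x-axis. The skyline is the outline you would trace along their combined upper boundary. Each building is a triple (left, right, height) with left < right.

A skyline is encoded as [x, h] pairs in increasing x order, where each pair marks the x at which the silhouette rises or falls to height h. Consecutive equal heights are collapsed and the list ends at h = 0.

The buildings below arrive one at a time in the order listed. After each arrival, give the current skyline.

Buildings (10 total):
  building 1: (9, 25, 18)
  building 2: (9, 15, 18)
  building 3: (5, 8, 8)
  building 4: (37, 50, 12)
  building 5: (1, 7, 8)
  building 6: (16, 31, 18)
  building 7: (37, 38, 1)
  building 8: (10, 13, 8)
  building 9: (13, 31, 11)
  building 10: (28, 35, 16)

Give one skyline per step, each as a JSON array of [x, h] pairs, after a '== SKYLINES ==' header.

== SKYLINES ==
[[9,18],[25,0]]
[[9,18],[25,0]]
[[5,8],[8,0],[9,18],[25,0]]
[[5,8],[8,0],[9,18],[25,0],[37,12],[50,0]]
[[1,8],[8,0],[9,18],[25,0],[37,12],[50,0]]
[[1,8],[8,0],[9,18],[31,0],[37,12],[50,0]]
[[1,8],[8,0],[9,18],[31,0],[37,12],[50,0]]
[[1,8],[8,0],[9,18],[31,0],[37,12],[50,0]]
[[1,8],[8,0],[9,18],[31,0],[37,12],[50,0]]
[[1,8],[8,0],[9,18],[31,16],[35,0],[37,12],[50,0]]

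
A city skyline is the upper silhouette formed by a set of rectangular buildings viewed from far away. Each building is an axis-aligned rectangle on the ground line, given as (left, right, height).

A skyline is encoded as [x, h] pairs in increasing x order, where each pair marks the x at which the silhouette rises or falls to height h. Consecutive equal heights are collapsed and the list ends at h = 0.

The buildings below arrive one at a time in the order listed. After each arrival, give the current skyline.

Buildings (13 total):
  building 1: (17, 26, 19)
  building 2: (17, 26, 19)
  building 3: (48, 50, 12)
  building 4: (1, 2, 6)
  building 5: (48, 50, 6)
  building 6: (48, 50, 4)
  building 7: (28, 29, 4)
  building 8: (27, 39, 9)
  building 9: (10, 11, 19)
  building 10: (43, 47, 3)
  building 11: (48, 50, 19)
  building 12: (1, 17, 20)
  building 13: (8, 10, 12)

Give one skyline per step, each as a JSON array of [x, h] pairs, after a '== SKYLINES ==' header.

== SKYLINES ==
[[17,19],[26,0]]
[[17,19],[26,0]]
[[17,19],[26,0],[48,12],[50,0]]
[[1,6],[2,0],[17,19],[26,0],[48,12],[50,0]]
[[1,6],[2,0],[17,19],[26,0],[48,12],[50,0]]
[[1,6],[2,0],[17,19],[26,0],[48,12],[50,0]]
[[1,6],[2,0],[17,19],[26,0],[28,4],[29,0],[48,12],[50,0]]
[[1,6],[2,0],[17,19],[26,0],[27,9],[39,0],[48,12],[50,0]]
[[1,6],[2,0],[10,19],[11,0],[17,19],[26,0],[27,9],[39,0],[48,12],[50,0]]
[[1,6],[2,0],[10,19],[11,0],[17,19],[26,0],[27,9],[39,0],[43,3],[47,0],[48,12],[50,0]]
[[1,6],[2,0],[10,19],[11,0],[17,19],[26,0],[27,9],[39,0],[43,3],[47,0],[48,19],[50,0]]
[[1,20],[17,19],[26,0],[27,9],[39,0],[43,3],[47,0],[48,19],[50,0]]
[[1,20],[17,19],[26,0],[27,9],[39,0],[43,3],[47,0],[48,19],[50,0]]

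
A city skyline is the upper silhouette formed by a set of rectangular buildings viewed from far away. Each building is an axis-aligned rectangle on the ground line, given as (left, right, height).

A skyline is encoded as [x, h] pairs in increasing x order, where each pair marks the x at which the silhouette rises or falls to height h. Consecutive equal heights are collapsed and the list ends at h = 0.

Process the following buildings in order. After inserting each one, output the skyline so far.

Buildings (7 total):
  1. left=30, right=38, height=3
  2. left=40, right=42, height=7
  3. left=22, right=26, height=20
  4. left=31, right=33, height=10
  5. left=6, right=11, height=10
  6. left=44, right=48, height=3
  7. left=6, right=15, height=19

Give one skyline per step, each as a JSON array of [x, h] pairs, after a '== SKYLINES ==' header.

== SKYLINES ==
[[30,3],[38,0]]
[[30,3],[38,0],[40,7],[42,0]]
[[22,20],[26,0],[30,3],[38,0],[40,7],[42,0]]
[[22,20],[26,0],[30,3],[31,10],[33,3],[38,0],[40,7],[42,0]]
[[6,10],[11,0],[22,20],[26,0],[30,3],[31,10],[33,3],[38,0],[40,7],[42,0]]
[[6,10],[11,0],[22,20],[26,0],[30,3],[31,10],[33,3],[38,0],[40,7],[42,0],[44,3],[48,0]]
[[6,19],[15,0],[22,20],[26,0],[30,3],[31,10],[33,3],[38,0],[40,7],[42,0],[44,3],[48,0]]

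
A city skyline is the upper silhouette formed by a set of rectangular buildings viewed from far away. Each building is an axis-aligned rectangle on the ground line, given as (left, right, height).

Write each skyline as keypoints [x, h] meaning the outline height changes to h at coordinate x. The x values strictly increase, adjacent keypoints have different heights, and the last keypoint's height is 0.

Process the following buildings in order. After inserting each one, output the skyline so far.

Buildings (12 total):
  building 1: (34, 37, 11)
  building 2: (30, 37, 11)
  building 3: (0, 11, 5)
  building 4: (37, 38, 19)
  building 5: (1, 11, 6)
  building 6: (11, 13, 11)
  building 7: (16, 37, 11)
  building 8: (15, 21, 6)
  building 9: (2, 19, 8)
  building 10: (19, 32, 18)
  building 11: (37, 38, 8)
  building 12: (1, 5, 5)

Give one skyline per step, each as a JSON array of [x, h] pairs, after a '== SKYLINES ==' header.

== SKYLINES ==
[[34,11],[37,0]]
[[30,11],[37,0]]
[[0,5],[11,0],[30,11],[37,0]]
[[0,5],[11,0],[30,11],[37,19],[38,0]]
[[0,5],[1,6],[11,0],[30,11],[37,19],[38,0]]
[[0,5],[1,6],[11,11],[13,0],[30,11],[37,19],[38,0]]
[[0,5],[1,6],[11,11],[13,0],[16,11],[37,19],[38,0]]
[[0,5],[1,6],[11,11],[13,0],[15,6],[16,11],[37,19],[38,0]]
[[0,5],[1,6],[2,8],[11,11],[13,8],[16,11],[37,19],[38,0]]
[[0,5],[1,6],[2,8],[11,11],[13,8],[16,11],[19,18],[32,11],[37,19],[38,0]]
[[0,5],[1,6],[2,8],[11,11],[13,8],[16,11],[19,18],[32,11],[37,19],[38,0]]
[[0,5],[1,6],[2,8],[11,11],[13,8],[16,11],[19,18],[32,11],[37,19],[38,0]]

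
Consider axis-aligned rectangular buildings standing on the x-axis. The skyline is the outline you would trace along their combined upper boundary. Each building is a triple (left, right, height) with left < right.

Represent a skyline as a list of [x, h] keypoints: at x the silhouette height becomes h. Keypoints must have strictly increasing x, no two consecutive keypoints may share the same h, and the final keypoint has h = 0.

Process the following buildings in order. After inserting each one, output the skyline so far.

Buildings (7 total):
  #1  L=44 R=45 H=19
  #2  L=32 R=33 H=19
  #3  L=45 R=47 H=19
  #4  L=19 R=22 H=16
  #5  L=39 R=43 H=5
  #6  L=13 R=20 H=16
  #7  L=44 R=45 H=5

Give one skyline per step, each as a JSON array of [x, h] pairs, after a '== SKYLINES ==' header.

== SKYLINES ==
[[44,19],[45,0]]
[[32,19],[33,0],[44,19],[45,0]]
[[32,19],[33,0],[44,19],[47,0]]
[[19,16],[22,0],[32,19],[33,0],[44,19],[47,0]]
[[19,16],[22,0],[32,19],[33,0],[39,5],[43,0],[44,19],[47,0]]
[[13,16],[22,0],[32,19],[33,0],[39,5],[43,0],[44,19],[47,0]]
[[13,16],[22,0],[32,19],[33,0],[39,5],[43,0],[44,19],[47,0]]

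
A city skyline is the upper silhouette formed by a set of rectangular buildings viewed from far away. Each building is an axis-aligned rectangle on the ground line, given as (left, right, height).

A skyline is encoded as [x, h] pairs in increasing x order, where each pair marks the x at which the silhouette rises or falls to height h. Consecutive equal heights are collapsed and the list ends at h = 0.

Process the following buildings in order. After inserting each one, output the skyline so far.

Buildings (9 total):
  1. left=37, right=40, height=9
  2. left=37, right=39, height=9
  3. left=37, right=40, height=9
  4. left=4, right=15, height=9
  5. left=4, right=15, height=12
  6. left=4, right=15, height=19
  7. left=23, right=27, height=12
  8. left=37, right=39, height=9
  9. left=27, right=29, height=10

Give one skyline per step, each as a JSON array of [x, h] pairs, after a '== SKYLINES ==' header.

== SKYLINES ==
[[37,9],[40,0]]
[[37,9],[40,0]]
[[37,9],[40,0]]
[[4,9],[15,0],[37,9],[40,0]]
[[4,12],[15,0],[37,9],[40,0]]
[[4,19],[15,0],[37,9],[40,0]]
[[4,19],[15,0],[23,12],[27,0],[37,9],[40,0]]
[[4,19],[15,0],[23,12],[27,0],[37,9],[40,0]]
[[4,19],[15,0],[23,12],[27,10],[29,0],[37,9],[40,0]]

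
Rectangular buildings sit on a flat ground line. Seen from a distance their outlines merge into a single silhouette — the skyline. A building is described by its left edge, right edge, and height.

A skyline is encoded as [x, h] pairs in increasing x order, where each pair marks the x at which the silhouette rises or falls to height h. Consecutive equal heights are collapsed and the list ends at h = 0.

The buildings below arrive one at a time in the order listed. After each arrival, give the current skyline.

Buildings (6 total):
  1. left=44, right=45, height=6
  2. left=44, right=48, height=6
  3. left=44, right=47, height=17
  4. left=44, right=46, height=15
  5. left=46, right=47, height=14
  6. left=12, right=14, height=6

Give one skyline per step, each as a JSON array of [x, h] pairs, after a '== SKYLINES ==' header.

== SKYLINES ==
[[44,6],[45,0]]
[[44,6],[48,0]]
[[44,17],[47,6],[48,0]]
[[44,17],[47,6],[48,0]]
[[44,17],[47,6],[48,0]]
[[12,6],[14,0],[44,17],[47,6],[48,0]]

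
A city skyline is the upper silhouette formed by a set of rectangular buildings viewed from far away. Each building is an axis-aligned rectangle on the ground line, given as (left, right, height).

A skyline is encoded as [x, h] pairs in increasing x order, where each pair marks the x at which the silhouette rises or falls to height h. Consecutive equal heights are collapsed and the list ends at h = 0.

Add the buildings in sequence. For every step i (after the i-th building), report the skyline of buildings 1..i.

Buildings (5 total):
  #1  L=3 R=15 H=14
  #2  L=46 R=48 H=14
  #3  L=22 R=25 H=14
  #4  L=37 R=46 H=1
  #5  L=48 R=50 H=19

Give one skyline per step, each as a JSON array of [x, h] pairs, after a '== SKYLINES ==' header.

== SKYLINES ==
[[3,14],[15,0]]
[[3,14],[15,0],[46,14],[48,0]]
[[3,14],[15,0],[22,14],[25,0],[46,14],[48,0]]
[[3,14],[15,0],[22,14],[25,0],[37,1],[46,14],[48,0]]
[[3,14],[15,0],[22,14],[25,0],[37,1],[46,14],[48,19],[50,0]]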